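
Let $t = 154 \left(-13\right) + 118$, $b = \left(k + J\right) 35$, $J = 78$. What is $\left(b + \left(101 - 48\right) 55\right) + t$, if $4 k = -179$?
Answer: $\frac{8779}{4} \approx 2194.8$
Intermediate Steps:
$k = - \frac{179}{4}$ ($k = \frac{1}{4} \left(-179\right) = - \frac{179}{4} \approx -44.75$)
$b = \frac{4655}{4}$ ($b = \left(- \frac{179}{4} + 78\right) 35 = \frac{133}{4} \cdot 35 = \frac{4655}{4} \approx 1163.8$)
$t = -1884$ ($t = -2002 + 118 = -1884$)
$\left(b + \left(101 - 48\right) 55\right) + t = \left(\frac{4655}{4} + \left(101 - 48\right) 55\right) - 1884 = \left(\frac{4655}{4} + 53 \cdot 55\right) - 1884 = \left(\frac{4655}{4} + 2915\right) - 1884 = \frac{16315}{4} - 1884 = \frac{8779}{4}$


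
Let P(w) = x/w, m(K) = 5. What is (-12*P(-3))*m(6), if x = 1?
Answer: 20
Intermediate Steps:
P(w) = 1/w
(-12*P(-3))*m(6) = -12/(-3)*5 = -12*(-⅓)*5 = 4*5 = 20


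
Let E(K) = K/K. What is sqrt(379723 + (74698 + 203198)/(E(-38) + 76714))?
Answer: sqrt(2234763786322315)/76715 ≈ 616.22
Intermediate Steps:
E(K) = 1
sqrt(379723 + (74698 + 203198)/(E(-38) + 76714)) = sqrt(379723 + (74698 + 203198)/(1 + 76714)) = sqrt(379723 + 277896/76715) = sqrt(29130727841/76715) = sqrt(2234763786322315)/76715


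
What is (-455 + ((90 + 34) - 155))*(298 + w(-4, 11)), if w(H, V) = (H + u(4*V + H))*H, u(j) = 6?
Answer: -140940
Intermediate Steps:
w(H, V) = H*(6 + H) (w(H, V) = (H + 6)*H = (6 + H)*H = H*(6 + H))
(-455 + ((90 + 34) - 155))*(298 + w(-4, 11)) = (-455 + ((90 + 34) - 155))*(298 - 4*(6 - 4)) = (-455 + (124 - 155))*(298 - 4*2) = (-455 - 31)*(298 - 8) = -486*290 = -140940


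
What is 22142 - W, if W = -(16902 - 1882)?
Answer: 37162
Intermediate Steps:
W = -15020 (W = -1*15020 = -15020)
22142 - W = 22142 - 1*(-15020) = 22142 + 15020 = 37162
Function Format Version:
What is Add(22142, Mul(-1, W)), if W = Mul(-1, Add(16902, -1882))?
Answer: 37162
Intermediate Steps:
W = -15020 (W = Mul(-1, 15020) = -15020)
Add(22142, Mul(-1, W)) = Add(22142, Mul(-1, -15020)) = Add(22142, 15020) = 37162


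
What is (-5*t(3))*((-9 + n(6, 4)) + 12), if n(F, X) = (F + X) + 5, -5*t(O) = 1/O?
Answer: 6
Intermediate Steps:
t(O) = -1/(5*O)
n(F, X) = 5 + F + X
(-5*t(3))*((-9 + n(6, 4)) + 12) = (-(-1)/3)*((-9 + (5 + 6 + 4)) + 12) = (-(-1)/3)*((-9 + 15) + 12) = (-5*(-1/15))*(6 + 12) = (⅓)*18 = 6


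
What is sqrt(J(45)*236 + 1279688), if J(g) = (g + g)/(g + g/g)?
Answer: 2*sqrt(169299803)/23 ≈ 1131.4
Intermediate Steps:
J(g) = 2*g/(1 + g) (J(g) = (2*g)/(g + 1) = (2*g)/(1 + g) = 2*g/(1 + g))
sqrt(J(45)*236 + 1279688) = sqrt((2*45/(1 + 45))*236 + 1279688) = sqrt((2*45/46)*236 + 1279688) = sqrt((2*45*(1/46))*236 + 1279688) = sqrt((45/23)*236 + 1279688) = sqrt(10620/23 + 1279688) = sqrt(29443444/23) = 2*sqrt(169299803)/23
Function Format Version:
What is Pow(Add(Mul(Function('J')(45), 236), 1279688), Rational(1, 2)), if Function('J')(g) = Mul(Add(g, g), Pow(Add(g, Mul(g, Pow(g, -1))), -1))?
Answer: Mul(Rational(2, 23), Pow(169299803, Rational(1, 2))) ≈ 1131.4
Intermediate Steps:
Function('J')(g) = Mul(2, g, Pow(Add(1, g), -1)) (Function('J')(g) = Mul(Mul(2, g), Pow(Add(g, 1), -1)) = Mul(Mul(2, g), Pow(Add(1, g), -1)) = Mul(2, g, Pow(Add(1, g), -1)))
Pow(Add(Mul(Function('J')(45), 236), 1279688), Rational(1, 2)) = Pow(Add(Mul(Mul(2, 45, Pow(Add(1, 45), -1)), 236), 1279688), Rational(1, 2)) = Pow(Add(Mul(Mul(2, 45, Pow(46, -1)), 236), 1279688), Rational(1, 2)) = Pow(Add(Mul(Mul(2, 45, Rational(1, 46)), 236), 1279688), Rational(1, 2)) = Pow(Add(Mul(Rational(45, 23), 236), 1279688), Rational(1, 2)) = Pow(Add(Rational(10620, 23), 1279688), Rational(1, 2)) = Pow(Rational(29443444, 23), Rational(1, 2)) = Mul(Rational(2, 23), Pow(169299803, Rational(1, 2)))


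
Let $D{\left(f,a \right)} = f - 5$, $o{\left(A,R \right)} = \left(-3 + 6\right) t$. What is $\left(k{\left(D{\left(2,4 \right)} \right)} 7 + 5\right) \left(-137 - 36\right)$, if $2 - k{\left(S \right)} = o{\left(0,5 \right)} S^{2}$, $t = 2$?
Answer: $62107$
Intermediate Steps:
$o{\left(A,R \right)} = 6$ ($o{\left(A,R \right)} = \left(-3 + 6\right) 2 = 3 \cdot 2 = 6$)
$D{\left(f,a \right)} = -5 + f$
$k{\left(S \right)} = 2 - 6 S^{2}$
$\left(k{\left(D{\left(2,4 \right)} \right)} 7 + 5\right) \left(-137 - 36\right) = \left(\left(2 - 6 \left(-5 + 2\right)^{2}\right) 7 + 5\right) \left(-137 - 36\right) = \left(\left(2 - 6 \left(-3\right)^{2}\right) 7 + 5\right) \left(-173\right) = \left(\left(2 - 54\right) 7 + 5\right) \left(-173\right) = \left(\left(-52\right) 7 + 5\right) \left(-173\right) = \left(-364 + 5\right) \left(-173\right) = \left(-359\right) \left(-173\right) = 62107$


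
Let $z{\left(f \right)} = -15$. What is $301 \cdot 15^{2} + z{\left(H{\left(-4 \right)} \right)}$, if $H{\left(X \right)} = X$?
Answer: $67710$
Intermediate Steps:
$301 \cdot 15^{2} + z{\left(H{\left(-4 \right)} \right)} = 301 \cdot 15^{2} - 15 = 301 \cdot 225 - 15 = 67725 - 15 = 67710$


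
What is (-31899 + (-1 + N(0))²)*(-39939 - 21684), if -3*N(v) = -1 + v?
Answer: 1965684689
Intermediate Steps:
N(v) = ⅓ - v/3 (N(v) = -(-1 + v)/3 = ⅓ - v/3)
(-31899 + (-1 + N(0))²)*(-39939 - 21684) = (-31899 + (-1 + (⅓ - ⅓*0))²)*(-39939 - 21684) = (-31899 + (-1 + (⅓ + 0))²)*(-61623) = (-31899 + (-1 + ⅓)²)*(-61623) = (-31899 + (-⅔)²)*(-61623) = (-31899 + 4/9)*(-61623) = -287087/9*(-61623) = 1965684689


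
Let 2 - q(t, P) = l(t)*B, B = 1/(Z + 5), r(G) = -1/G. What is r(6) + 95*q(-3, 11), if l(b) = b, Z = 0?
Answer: 1481/6 ≈ 246.83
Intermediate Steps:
B = ⅕ (B = 1/(0 + 5) = 1/5 = ⅕ ≈ 0.20000)
q(t, P) = 2 - t/5
r(6) + 95*q(-3, 11) = -1/6 + 95*(2 - ⅕*(-3)) = -1*⅙ + 95*(2 + ⅗) = -⅙ + 95*(13/5) = -⅙ + 247 = 1481/6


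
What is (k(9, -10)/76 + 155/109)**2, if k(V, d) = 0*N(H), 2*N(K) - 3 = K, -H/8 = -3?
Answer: 24025/11881 ≈ 2.0221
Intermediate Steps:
H = 24 (H = -8*(-3) = 24)
N(K) = 3/2 + K/2
k(V, d) = 0 (k(V, d) = 0*(3/2 + (1/2)*24) = 0*(3/2 + 12) = 0*(27/2) = 0)
(k(9, -10)/76 + 155/109)**2 = (0/76 + 155/109)**2 = (0*(1/76) + 155*(1/109))**2 = (0 + 155/109)**2 = (155/109)**2 = 24025/11881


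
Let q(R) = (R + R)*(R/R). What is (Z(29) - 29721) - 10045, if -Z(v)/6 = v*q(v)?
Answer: -49858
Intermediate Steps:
q(R) = 2*R (q(R) = (2*R)*1 = 2*R)
Z(v) = -12*v² (Z(v) = -6*v*2*v = -12*v²)
(Z(29) - 29721) - 10045 = (-12*29² - 29721) - 10045 = (-12*841 - 29721) - 10045 = (-10092 - 29721) - 10045 = -39813 - 10045 = -49858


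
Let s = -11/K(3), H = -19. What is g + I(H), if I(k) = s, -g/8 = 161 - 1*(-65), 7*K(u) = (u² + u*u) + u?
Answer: -5435/3 ≈ -1811.7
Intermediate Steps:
K(u) = u/7 + 2*u²/7 (K(u) = ((u² + u*u) + u)/7 = ((u² + u²) + u)/7 = (2*u² + u)/7 = (u + 2*u²)/7 = u/7 + 2*u²/7)
g = -1808 (g = -8*(161 - 1*(-65)) = -8*(161 + 65) = -8*226 = -1808)
s = -11/3 (s = -11*7/(3*(1 + 2*3)) = -11*7/(3*(1 + 6)) = -11/((⅐)*3*7) = -11/3 ≈ -3.6667)
I(k) = -11/3
g + I(H) = -1808 - 11/3 = -5435/3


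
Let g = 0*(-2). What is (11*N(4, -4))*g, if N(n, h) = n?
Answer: 0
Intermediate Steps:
g = 0
(11*N(4, -4))*g = (11*4)*0 = 44*0 = 0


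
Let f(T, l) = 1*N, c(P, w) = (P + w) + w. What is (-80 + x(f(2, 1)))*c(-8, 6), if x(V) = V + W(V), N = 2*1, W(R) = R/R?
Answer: -308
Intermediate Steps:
W(R) = 1
c(P, w) = P + 2*w
N = 2
f(T, l) = 2 (f(T, l) = 1*2 = 2)
x(V) = 1 + V (x(V) = V + 1 = 1 + V)
(-80 + x(f(2, 1)))*c(-8, 6) = (-80 + (1 + 2))*(-8 + 2*6) = (-80 + 3)*(-8 + 12) = -77*4 = -308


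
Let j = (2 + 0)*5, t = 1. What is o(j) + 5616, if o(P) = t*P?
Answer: 5626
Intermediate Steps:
j = 10 (j = 2*5 = 10)
o(P) = P (o(P) = 1*P = P)
o(j) + 5616 = 10 + 5616 = 5626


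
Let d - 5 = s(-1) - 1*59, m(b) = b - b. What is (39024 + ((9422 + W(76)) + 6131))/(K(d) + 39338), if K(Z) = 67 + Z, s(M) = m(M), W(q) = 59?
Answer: 18212/13117 ≈ 1.3884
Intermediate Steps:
m(b) = 0
s(M) = 0
d = -54 (d = 5 + (0 - 1*59) = 5 + (0 - 59) = 5 - 59 = -54)
(39024 + ((9422 + W(76)) + 6131))/(K(d) + 39338) = (39024 + ((9422 + 59) + 6131))/((67 - 54) + 39338) = (39024 + (9481 + 6131))/(13 + 39338) = (39024 + 15612)/39351 = 54636*(1/39351) = 18212/13117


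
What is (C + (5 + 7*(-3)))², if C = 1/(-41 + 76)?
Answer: 312481/1225 ≈ 255.09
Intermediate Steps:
C = 1/35 ≈ 0.028571
(C + (5 + 7*(-3)))² = (1/35 + (5 + 7*(-3)))² = (1/35 + (5 - 21))² = (1/35 - 16)² = (-559/35)² = 312481/1225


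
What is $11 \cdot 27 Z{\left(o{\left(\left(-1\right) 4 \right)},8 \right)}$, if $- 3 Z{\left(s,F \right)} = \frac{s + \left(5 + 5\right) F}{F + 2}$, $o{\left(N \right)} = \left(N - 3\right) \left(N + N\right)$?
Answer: $- \frac{6732}{5} \approx -1346.4$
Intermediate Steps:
$o{\left(N \right)} = 2 N \left(-3 + N\right)$ ($o{\left(N \right)} = \left(-3 + N\right) 2 N = 2 N \left(-3 + N\right)$)
$Z{\left(s,F \right)} = - \frac{s + 10 F}{3 \left(2 + F\right)}$ ($Z{\left(s,F \right)} = - \frac{\left(s + \left(5 + 5\right) F\right) \frac{1}{F + 2}}{3} = - \frac{\left(s + 10 F\right) \frac{1}{2 + F}}{3} = - \frac{\frac{1}{2 + F} \left(s + 10 F\right)}{3} = - \frac{s + 10 F}{3 \left(2 + F\right)}$)
$11 \cdot 27 Z{\left(o{\left(\left(-1\right) 4 \right)},8 \right)} = 11 \cdot 27 \frac{- 2 \left(\left(-1\right) 4\right) \left(-3 - 4\right) - 80}{3 \left(2 + 8\right)} = 297 \frac{- 2 \left(-4\right) \left(-3 - 4\right) - 80}{3 \cdot 10} = 297 \cdot \frac{1}{3} \cdot \frac{1}{10} \left(- 2 \left(-4\right) \left(-7\right) - 80\right) = 297 \cdot \frac{1}{3} \cdot \frac{1}{10} \left(\left(-1\right) 56 - 80\right) = 297 \cdot \frac{1}{3} \cdot \frac{1}{10} \left(-56 - 80\right) = 297 \cdot \frac{1}{3} \cdot \frac{1}{10} \left(-136\right) = 297 \left(- \frac{68}{15}\right) = - \frac{6732}{5}$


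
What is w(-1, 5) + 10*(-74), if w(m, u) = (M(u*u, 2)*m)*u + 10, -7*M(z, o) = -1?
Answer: -5115/7 ≈ -730.71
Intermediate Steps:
M(z, o) = ⅐ (M(z, o) = -⅐*(-1) = ⅐)
w(m, u) = 10 + m*u/7 (w(m, u) = (m/7)*u + 10 = m*u/7 + 10 = 10 + m*u/7)
w(-1, 5) + 10*(-74) = (10 + (⅐)*(-1)*5) + 10*(-74) = (10 - 5/7) - 740 = 65/7 - 740 = -5115/7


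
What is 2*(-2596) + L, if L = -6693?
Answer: -11885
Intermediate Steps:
2*(-2596) + L = 2*(-2596) - 6693 = -5192 - 6693 = -11885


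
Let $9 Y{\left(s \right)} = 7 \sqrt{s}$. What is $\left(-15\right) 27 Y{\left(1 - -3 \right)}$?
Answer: $-630$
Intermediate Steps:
$Y{\left(s \right)} = \frac{7 \sqrt{s}}{9}$
$\left(-15\right) 27 Y{\left(1 - -3 \right)} = \left(-15\right) 27 \frac{7 \sqrt{1 - -3}}{9} = - 405 \frac{7 \sqrt{1 + 3}}{9} = - 405 \frac{7 \sqrt{4}}{9} = - 405 \cdot \frac{7}{9} \cdot 2 = \left(-405\right) \frac{14}{9} = -630$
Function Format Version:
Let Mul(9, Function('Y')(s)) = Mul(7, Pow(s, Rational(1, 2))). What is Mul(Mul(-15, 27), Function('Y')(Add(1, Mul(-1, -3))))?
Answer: -630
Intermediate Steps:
Function('Y')(s) = Mul(Rational(7, 9), Pow(s, Rational(1, 2))) (Function('Y')(s) = Mul(Rational(1, 9), Mul(7, Pow(s, Rational(1, 2)))) = Mul(Rational(7, 9), Pow(s, Rational(1, 2))))
Mul(Mul(-15, 27), Function('Y')(Add(1, Mul(-1, -3)))) = Mul(Mul(-15, 27), Mul(Rational(7, 9), Pow(Add(1, Mul(-1, -3)), Rational(1, 2)))) = Mul(-405, Mul(Rational(7, 9), Pow(Add(1, 3), Rational(1, 2)))) = Mul(-405, Mul(Rational(7, 9), Pow(4, Rational(1, 2)))) = Mul(-405, Mul(Rational(7, 9), 2)) = Mul(-405, Rational(14, 9)) = -630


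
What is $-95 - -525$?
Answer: $430$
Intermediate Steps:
$-95 - -525 = -95 + 525 = 430$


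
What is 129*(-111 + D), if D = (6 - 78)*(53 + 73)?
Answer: -1184607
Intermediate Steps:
D = -9072 (D = -72*126 = -9072)
129*(-111 + D) = 129*(-111 - 9072) = 129*(-9183) = -1184607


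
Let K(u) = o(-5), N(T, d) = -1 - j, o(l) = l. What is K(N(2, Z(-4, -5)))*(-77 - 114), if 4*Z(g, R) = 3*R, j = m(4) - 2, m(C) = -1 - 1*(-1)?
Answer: 955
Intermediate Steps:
m(C) = 0 (m(C) = -1 + 1 = 0)
j = -2 (j = 0 - 2 = -2)
Z(g, R) = 3*R/4 (Z(g, R) = (3*R)/4 = 3*R/4)
N(T, d) = 1 (N(T, d) = -1 - 1*(-2) = -1 + 2 = 1)
K(u) = -5
K(N(2, Z(-4, -5)))*(-77 - 114) = -5*(-77 - 114) = -5*(-191) = 955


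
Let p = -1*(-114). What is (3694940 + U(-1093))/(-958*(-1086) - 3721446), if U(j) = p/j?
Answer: -2019284653/1465198197 ≈ -1.3782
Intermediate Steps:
p = 114
U(j) = 114/j
(3694940 + U(-1093))/(-958*(-1086) - 3721446) = (3694940 + 114/(-1093))/(-958*(-1086) - 3721446) = (3694940 + 114*(-1/1093))/(1040388 - 3721446) = (3694940 - 114/1093)/(-2681058) = (4038569306/1093)*(-1/2681058) = -2019284653/1465198197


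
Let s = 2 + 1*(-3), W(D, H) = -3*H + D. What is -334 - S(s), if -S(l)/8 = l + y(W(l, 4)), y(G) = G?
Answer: -446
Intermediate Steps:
W(D, H) = D - 3*H
s = -1 (s = 2 - 3 = -1)
S(l) = 96 - 16*l (S(l) = -8*(l + (l - 3*4)) = -8*(l + (l - 12)) = -8*(l + (-12 + l)) = -8*(-12 + 2*l) = 96 - 16*l)
-334 - S(s) = -334 - (96 - 16*(-1)) = -334 - (96 + 16) = -334 - 1*112 = -334 - 112 = -446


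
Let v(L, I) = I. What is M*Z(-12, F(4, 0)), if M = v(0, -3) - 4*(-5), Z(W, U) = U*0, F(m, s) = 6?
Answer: 0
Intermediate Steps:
Z(W, U) = 0
M = 17 (M = -3 - 4*(-5) = -3 + 20 = 17)
M*Z(-12, F(4, 0)) = 17*0 = 0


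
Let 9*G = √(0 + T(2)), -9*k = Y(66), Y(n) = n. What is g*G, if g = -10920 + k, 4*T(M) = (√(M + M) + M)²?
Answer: -65564/27 ≈ -2428.3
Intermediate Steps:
k = -22/3 (k = -⅑*66 = -22/3 ≈ -7.3333)
T(M) = (M + √2*√M)²/4 (T(M) = (√(M + M) + M)²/4 = (√(2*M) + M)²/4 = (√2*√M + M)²/4 = (M + √2*√M)²/4)
G = 2/9 (G = √(0 + (2 + √2*√2)²/4)/9 = √(0 + (2 + 2)²/4)/9 = √(0 + (¼)*4²)/9 = √(0 + (¼)*16)/9 = √(0 + 4)/9 = √4/9 = (⅑)*2 = 2/9 ≈ 0.22222)
g = -32782/3 (g = -10920 - 22/3 = -32782/3 ≈ -10927.)
g*G = -32782/3*2/9 = -65564/27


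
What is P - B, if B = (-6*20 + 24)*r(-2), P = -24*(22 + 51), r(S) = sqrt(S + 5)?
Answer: -1752 + 96*sqrt(3) ≈ -1585.7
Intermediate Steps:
r(S) = sqrt(5 + S)
P = -1752 (P = -24*73 = -1752)
B = -96*sqrt(3) (B = (-6*20 + 24)*sqrt(5 - 2) = (-120 + 24)*sqrt(3) = -96*sqrt(3) ≈ -166.28)
P - B = -1752 - (-96)*sqrt(3) = -1752 + 96*sqrt(3)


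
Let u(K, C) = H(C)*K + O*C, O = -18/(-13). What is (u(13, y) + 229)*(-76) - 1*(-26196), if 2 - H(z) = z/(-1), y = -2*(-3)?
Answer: 3336/13 ≈ 256.62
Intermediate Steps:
O = 18/13 (O = -18*(-1/13) = 18/13 ≈ 1.3846)
y = 6
H(z) = 2 + z (H(z) = 2 - z/(-1) = 2 - z*(-1) = 2 - (-1)*z = 2 + z)
u(K, C) = 18*C/13 + K*(2 + C) (u(K, C) = (2 + C)*K + 18*C/13 = K*(2 + C) + 18*C/13 = 18*C/13 + K*(2 + C))
(u(13, y) + 229)*(-76) - 1*(-26196) = (((18/13)*6 + 13*(2 + 6)) + 229)*(-76) - 1*(-26196) = ((108/13 + 13*8) + 229)*(-76) + 26196 = ((108/13 + 104) + 229)*(-76) + 26196 = (1460/13 + 229)*(-76) + 26196 = (4437/13)*(-76) + 26196 = -337212/13 + 26196 = 3336/13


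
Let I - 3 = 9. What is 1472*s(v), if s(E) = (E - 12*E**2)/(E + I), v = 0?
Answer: 0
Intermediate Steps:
I = 12 (I = 3 + 9 = 12)
s(E) = (E - 12*E**2)/(12 + E) (s(E) = (E - 12*E**2)/(E + 12) = (E - 12*E**2)/(12 + E))
1472*s(v) = 1472*(0*(1 - 12*0)/(12 + 0)) = 1472*(0*(1 + 0)/12) = 1472*(0*(1/12)*1) = 1472*0 = 0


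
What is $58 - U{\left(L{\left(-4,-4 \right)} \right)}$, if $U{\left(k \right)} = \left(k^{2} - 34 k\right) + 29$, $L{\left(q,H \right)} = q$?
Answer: $-123$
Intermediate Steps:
$U{\left(k \right)} = 29 + k^{2} - 34 k$
$58 - U{\left(L{\left(-4,-4 \right)} \right)} = 58 - \left(29 + \left(-4\right)^{2} - -136\right) = 58 - \left(29 + 16 + 136\right) = 58 - 181 = -123$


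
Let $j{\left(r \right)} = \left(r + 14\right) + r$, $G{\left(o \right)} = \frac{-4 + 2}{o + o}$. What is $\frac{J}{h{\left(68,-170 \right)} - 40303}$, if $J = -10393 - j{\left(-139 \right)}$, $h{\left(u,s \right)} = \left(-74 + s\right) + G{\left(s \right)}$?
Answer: $\frac{1721930}{6892989} \approx 0.24981$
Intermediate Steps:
$G{\left(o \right)} = - \frac{1}{o}$ ($G{\left(o \right)} = - \frac{2}{2 o} = - 2 \frac{1}{2 o} = - \frac{1}{o}$)
$j{\left(r \right)} = 14 + 2 r$ ($j{\left(r \right)} = \left(14 + r\right) + r = 14 + 2 r$)
$h{\left(u,s \right)} = -74 + s - \frac{1}{s}$ ($h{\left(u,s \right)} = \left(-74 + s\right) - \frac{1}{s} = -74 + s - \frac{1}{s}$)
$J = -10129$ ($J = -10393 - \left(14 + 2 \left(-139\right)\right) = -10393 - \left(14 - 278\right) = -10393 - -264 = -10393 + 264 = -10129$)
$\frac{J}{h{\left(68,-170 \right)} - 40303} = - \frac{10129}{\left(-74 - 170 - \frac{1}{-170}\right) - 40303} = - \frac{10129}{\left(-74 - 170 - - \frac{1}{170}\right) - 40303} = - \frac{10129}{\left(-74 - 170 + \frac{1}{170}\right) - 40303} = - \frac{10129}{- \frac{41479}{170} - 40303} = - \frac{10129}{- \frac{6892989}{170}} = \left(-10129\right) \left(- \frac{170}{6892989}\right) = \frac{1721930}{6892989}$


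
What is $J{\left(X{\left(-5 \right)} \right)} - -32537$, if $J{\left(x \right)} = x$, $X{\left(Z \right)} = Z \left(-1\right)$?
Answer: $32542$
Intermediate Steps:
$X{\left(Z \right)} = - Z$
$J{\left(X{\left(-5 \right)} \right)} - -32537 = \left(-1\right) \left(-5\right) - -32537 = 5 + 32537 = 32542$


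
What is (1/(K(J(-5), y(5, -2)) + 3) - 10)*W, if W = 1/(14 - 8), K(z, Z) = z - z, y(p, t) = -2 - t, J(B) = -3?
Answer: -29/18 ≈ -1.6111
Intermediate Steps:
K(z, Z) = 0
W = ⅙ (W = 1/6 = ⅙ ≈ 0.16667)
(1/(K(J(-5), y(5, -2)) + 3) - 10)*W = (1/(0 + 3) - 10)*(⅙) = (1/3 - 10)*(⅙) = (⅓ - 10)*(⅙) = -29/3*⅙ = -29/18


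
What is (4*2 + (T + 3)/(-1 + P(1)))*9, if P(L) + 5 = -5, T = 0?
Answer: 765/11 ≈ 69.545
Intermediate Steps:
P(L) = -10 (P(L) = -5 - 5 = -10)
(4*2 + (T + 3)/(-1 + P(1)))*9 = (4*2 + (0 + 3)/(-1 - 10))*9 = (8 + 3/(-11))*9 = (8 + 3*(-1/11))*9 = (8 - 3/11)*9 = (85/11)*9 = 765/11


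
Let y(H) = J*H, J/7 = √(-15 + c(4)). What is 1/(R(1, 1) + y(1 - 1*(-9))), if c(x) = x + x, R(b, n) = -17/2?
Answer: -34/137489 - 280*I*√7/137489 ≈ -0.00024729 - 0.0053881*I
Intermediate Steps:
R(b, n) = -17/2 (R(b, n) = -17*½ = -17/2)
c(x) = 2*x
J = 7*I*√7 (J = 7*√(-15 + 2*4) = 7*√(-15 + 8) = 7*√(-7) = 7*(I*√7) = 7*I*√7 ≈ 18.52*I)
y(H) = 7*I*H*√7 (y(H) = (7*I*√7)*H = 7*I*H*√7)
1/(R(1, 1) + y(1 - 1*(-9))) = 1/(-17/2 + 7*I*(1 - 1*(-9))*√7) = 1/(-17/2 + 7*I*(1 + 9)*√7) = 1/(-17/2 + 7*I*10*√7) = 1/(-17/2 + 70*I*√7)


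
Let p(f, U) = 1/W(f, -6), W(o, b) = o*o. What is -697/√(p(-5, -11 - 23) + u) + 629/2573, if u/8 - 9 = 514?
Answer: 629/2573 - 205*√104601/6153 ≈ -10.531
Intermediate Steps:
W(o, b) = o²
u = 4184 (u = 72 + 8*514 = 72 + 4112 = 4184)
p(f, U) = f⁻² (p(f, U) = 1/(f²) = f⁻²)
-697/√(p(-5, -11 - 23) + u) + 629/2573 = -697/√((-5)⁻² + 4184) + 629/2573 = -697/√(1/25 + 4184) + 629*(1/2573) = -697*5*√104601/104601 + 629/2573 = -205*√104601/6153 + 629/2573 = 629/2573 - 205*√104601/6153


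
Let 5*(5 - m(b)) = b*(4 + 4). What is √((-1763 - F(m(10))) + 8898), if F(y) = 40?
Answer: √7095 ≈ 84.232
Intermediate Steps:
m(b) = 5 - 8*b/5 (m(b) = 5 - b*(4 + 4)/5 = 5 - b*8/5 = 5 - 8*b/5)
√((-1763 - F(m(10))) + 8898) = √((-1763 - 1*40) + 8898) = √((-1763 - 40) + 8898) = √(-1803 + 8898) = √7095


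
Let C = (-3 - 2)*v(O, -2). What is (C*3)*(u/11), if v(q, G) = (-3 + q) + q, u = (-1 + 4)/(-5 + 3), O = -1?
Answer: -225/22 ≈ -10.227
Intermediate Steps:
u = -3/2 (u = 3/(-2) = 3*(-1/2) = -3/2 ≈ -1.5000)
v(q, G) = -3 + 2*q
C = 25 (C = (-3 - 2)*(-3 + 2*(-1)) = -5*(-3 - 2) = -5*(-5) = 25)
(C*3)*(u/11) = (25*3)*(-3/2/11) = 75*(-3/2*1/11) = 75*(-3/22) = -225/22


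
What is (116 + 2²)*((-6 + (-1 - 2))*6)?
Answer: -6480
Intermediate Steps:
(116 + 2²)*((-6 + (-1 - 2))*6) = (116 + 4)*((-6 - 3)*6) = 120*(-9*6) = 120*(-54) = -6480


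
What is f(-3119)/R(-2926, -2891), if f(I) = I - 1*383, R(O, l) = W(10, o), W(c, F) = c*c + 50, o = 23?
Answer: -1751/75 ≈ -23.347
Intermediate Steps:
W(c, F) = 50 + c² (W(c, F) = c² + 50 = 50 + c²)
R(O, l) = 150 (R(O, l) = 50 + 10² = 50 + 100 = 150)
f(I) = -383 + I (f(I) = I - 383 = -383 + I)
f(-3119)/R(-2926, -2891) = (-383 - 3119)/150 = -3502*1/150 = -1751/75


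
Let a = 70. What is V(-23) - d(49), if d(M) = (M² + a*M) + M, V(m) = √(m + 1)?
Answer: -5880 + I*√22 ≈ -5880.0 + 4.6904*I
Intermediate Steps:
V(m) = √(1 + m)
d(M) = M² + 71*M (d(M) = (M² + 70*M) + M = M² + 71*M)
V(-23) - d(49) = √(1 - 23) - 49*(71 + 49) = √(-22) - 49*120 = I*√22 - 1*5880 = I*√22 - 5880 = -5880 + I*√22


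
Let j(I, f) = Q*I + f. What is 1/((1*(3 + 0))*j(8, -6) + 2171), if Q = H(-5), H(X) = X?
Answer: 1/2033 ≈ 0.00049188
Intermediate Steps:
Q = -5
j(I, f) = f - 5*I (j(I, f) = -5*I + f = f - 5*I)
1/((1*(3 + 0))*j(8, -6) + 2171) = 1/((1*(3 + 0))*(-6 - 5*8) + 2171) = 1/((1*3)*(-6 - 40) + 2171) = 1/(3*(-46) + 2171) = 1/(-138 + 2171) = 1/2033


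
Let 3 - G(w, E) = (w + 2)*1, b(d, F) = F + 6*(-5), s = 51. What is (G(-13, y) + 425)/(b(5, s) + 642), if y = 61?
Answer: 439/663 ≈ 0.66214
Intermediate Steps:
b(d, F) = -30 + F (b(d, F) = F - 30 = -30 + F)
G(w, E) = 1 - w (G(w, E) = 3 - (w + 2) = 3 - (2 + w) = 3 + (-2 - w) = 1 - w)
(G(-13, y) + 425)/(b(5, s) + 642) = ((1 - 1*(-13)) + 425)/((-30 + 51) + 642) = ((1 + 13) + 425)/(21 + 642) = (14 + 425)/663 = 439*(1/663) = 439/663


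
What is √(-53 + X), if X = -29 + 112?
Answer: √30 ≈ 5.4772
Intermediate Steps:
X = 83
√(-53 + X) = √(-53 + 83) = √30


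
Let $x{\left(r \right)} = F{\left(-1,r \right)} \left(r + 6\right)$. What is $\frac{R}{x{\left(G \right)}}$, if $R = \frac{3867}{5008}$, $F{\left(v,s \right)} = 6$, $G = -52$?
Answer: $- \frac{1289}{460736} \approx -0.0027977$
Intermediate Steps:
$x{\left(r \right)} = 36 + 6 r$ ($x{\left(r \right)} = 6 \left(r + 6\right) = 6 \left(6 + r\right) = 36 + 6 r$)
$R = \frac{3867}{5008}$ ($R = 3867 \cdot \frac{1}{5008} = \frac{3867}{5008} \approx 0.77216$)
$\frac{R}{x{\left(G \right)}} = \frac{3867}{5008 \left(36 + 6 \left(-52\right)\right)} = \frac{3867}{5008 \left(36 - 312\right)} = \frac{3867}{5008 \left(-276\right)} = \frac{3867}{5008} \left(- \frac{1}{276}\right) = - \frac{1289}{460736}$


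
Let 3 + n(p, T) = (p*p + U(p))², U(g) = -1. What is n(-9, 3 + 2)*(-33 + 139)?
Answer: 678082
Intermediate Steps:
n(p, T) = -3 + (-1 + p²)² (n(p, T) = -3 + (p*p - 1)² = -3 + (p² - 1)² = -3 + (-1 + p²)²)
n(-9, 3 + 2)*(-33 + 139) = (-3 + (-1 + (-9)²)²)*(-33 + 139) = (-3 + (-1 + 81)²)*106 = (-3 + 80²)*106 = (-3 + 6400)*106 = 6397*106 = 678082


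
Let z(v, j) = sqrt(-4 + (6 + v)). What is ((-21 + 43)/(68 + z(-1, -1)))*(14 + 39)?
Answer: 1166/69 ≈ 16.899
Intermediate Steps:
z(v, j) = sqrt(2 + v)
((-21 + 43)/(68 + z(-1, -1)))*(14 + 39) = ((-21 + 43)/(68 + sqrt(2 - 1)))*(14 + 39) = (22/(68 + sqrt(1)))*53 = (22/(68 + 1))*53 = (22/69)*53 = 1166/69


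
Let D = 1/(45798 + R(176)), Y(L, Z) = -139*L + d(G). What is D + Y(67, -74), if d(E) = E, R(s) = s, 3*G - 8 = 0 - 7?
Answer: -1284421609/137922 ≈ -9312.7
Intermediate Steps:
G = 1/3 (G = 8/3 + (0 - 7)/3 = 8/3 + (1/3)*(-7) = 8/3 - 7/3 = 1/3 ≈ 0.33333)
Y(L, Z) = 1/3 - 139*L (Y(L, Z) = -139*L + 1/3 = 1/3 - 139*L)
D = 1/45974 (D = 1/(45798 + 176) = 1/45974 ≈ 2.1751e-5)
D + Y(67, -74) = 1/45974 + (1/3 - 139*67) = 1/45974 + (1/3 - 9313) = 1/45974 - 27938/3 = -1284421609/137922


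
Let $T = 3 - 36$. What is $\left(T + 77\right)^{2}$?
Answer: $1936$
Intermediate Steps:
$T = -33$ ($T = 3 - 36 = -33$)
$\left(T + 77\right)^{2} = \left(-33 + 77\right)^{2} = 44^{2} = 1936$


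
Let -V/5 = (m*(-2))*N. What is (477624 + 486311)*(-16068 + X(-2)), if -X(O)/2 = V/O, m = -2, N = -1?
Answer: -15469228880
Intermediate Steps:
V = 20 (V = -5*(-2*(-2))*(-1) = -20*(-1) = -5*(-4) = 20)
X(O) = -40/O
(477624 + 486311)*(-16068 + X(-2)) = (477624 + 486311)*(-16068 - 40/(-2)) = 963935*(-16068 - 40*(-½)) = 963935*(-16068 + 20) = 963935*(-16048) = -15469228880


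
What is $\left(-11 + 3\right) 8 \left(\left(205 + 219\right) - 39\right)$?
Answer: $-24640$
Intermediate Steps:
$\left(-11 + 3\right) 8 \left(\left(205 + 219\right) - 39\right) = \left(-8\right) 8 \left(424 - 39\right) = \left(-64\right) 385 = -24640$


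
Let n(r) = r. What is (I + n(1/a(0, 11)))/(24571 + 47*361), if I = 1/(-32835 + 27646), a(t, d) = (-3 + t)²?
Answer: 370/138561867 ≈ 2.6703e-6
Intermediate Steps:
I = -1/5189 (I = 1/(-5189) = -1/5189 ≈ -0.00019272)
(I + n(1/a(0, 11)))/(24571 + 47*361) = (-1/5189 + 1/((-3 + 0)²))/(24571 + 47*361) = (-1/5189 + 1/((-3)²))/(24571 + 16967) = (-1/5189 + 1/9)/41538 = (-1/5189 + ⅑)*(1/41538) = (5180/46701)*(1/41538) = 370/138561867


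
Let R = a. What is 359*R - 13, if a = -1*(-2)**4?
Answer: -5757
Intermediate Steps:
a = -16 (a = -1*16 = -16)
R = -16
359*R - 13 = 359*(-16) - 13 = -5744 - 13 = -5757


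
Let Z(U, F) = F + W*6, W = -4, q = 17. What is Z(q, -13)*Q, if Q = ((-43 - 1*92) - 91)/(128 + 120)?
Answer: 4181/124 ≈ 33.718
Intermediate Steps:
Z(U, F) = -24 + F (Z(U, F) = F - 4*6 = F - 24 = -24 + F)
Q = -113/124 (Q = ((-43 - 92) - 91)/248 = (-135 - 91)*(1/248) = -226*1/248 = -113/124 ≈ -0.91129)
Z(q, -13)*Q = (-24 - 13)*(-113/124) = -37*(-113/124) = 4181/124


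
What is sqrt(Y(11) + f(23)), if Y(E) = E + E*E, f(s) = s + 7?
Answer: 9*sqrt(2) ≈ 12.728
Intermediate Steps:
f(s) = 7 + s
Y(E) = E + E**2
sqrt(Y(11) + f(23)) = sqrt(11*(1 + 11) + (7 + 23)) = sqrt(11*12 + 30) = sqrt(132 + 30) = sqrt(162) = 9*sqrt(2)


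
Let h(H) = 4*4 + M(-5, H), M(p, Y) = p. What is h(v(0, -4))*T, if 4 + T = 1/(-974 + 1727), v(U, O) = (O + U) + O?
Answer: -33121/753 ≈ -43.985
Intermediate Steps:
v(U, O) = U + 2*O
T = -3011/753 (T = -4 + 1/(-974 + 1727) = -4 + 1/753 = -3011/753 ≈ -3.9987)
h(H) = 11 (h(H) = 4*4 - 5 = 16 - 5 = 11)
h(v(0, -4))*T = 11*(-3011/753) = -33121/753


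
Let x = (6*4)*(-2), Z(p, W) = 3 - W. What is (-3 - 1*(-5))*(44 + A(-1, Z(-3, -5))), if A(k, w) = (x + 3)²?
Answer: 4138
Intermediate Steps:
x = -48 (x = 24*(-2) = -48)
A(k, w) = 2025 (A(k, w) = (-48 + 3)² = (-45)² = 2025)
(-3 - 1*(-5))*(44 + A(-1, Z(-3, -5))) = (-3 - 1*(-5))*(44 + 2025) = (-3 + 5)*2069 = 2*2069 = 4138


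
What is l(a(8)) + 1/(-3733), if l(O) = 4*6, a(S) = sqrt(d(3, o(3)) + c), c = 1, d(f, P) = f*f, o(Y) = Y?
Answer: 89591/3733 ≈ 24.000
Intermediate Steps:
d(f, P) = f**2
a(S) = sqrt(10) (a(S) = sqrt(3**2 + 1) = sqrt(9 + 1) = sqrt(10))
l(O) = 24
l(a(8)) + 1/(-3733) = 24 + 1/(-3733) = 24 - 1/3733 = 89591/3733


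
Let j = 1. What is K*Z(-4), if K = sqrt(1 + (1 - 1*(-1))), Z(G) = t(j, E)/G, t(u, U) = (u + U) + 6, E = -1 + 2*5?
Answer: -4*sqrt(3) ≈ -6.9282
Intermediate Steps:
E = 9 (E = -1 + 10 = 9)
t(u, U) = 6 + U + u (t(u, U) = (U + u) + 6 = 6 + U + u)
Z(G) = 16/G (Z(G) = (6 + 9 + 1)/G = 16/G)
K = sqrt(3) (K = sqrt(1 + (1 + 1)) = sqrt(1 + 2) = sqrt(3) ≈ 1.7320)
K*Z(-4) = sqrt(3)*(16/(-4)) = sqrt(3)*(16*(-1/4)) = sqrt(3)*(-4) = -4*sqrt(3)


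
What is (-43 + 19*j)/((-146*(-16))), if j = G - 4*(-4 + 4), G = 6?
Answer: 71/2336 ≈ 0.030394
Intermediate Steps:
j = 6 (j = 6 - 4*(-4 + 4) = 6 - 4*0 = 6 + 0 = 6)
(-43 + 19*j)/((-146*(-16))) = (-43 + 19*6)/((-146*(-16))) = (-43 + 114)/2336 = 71*(1/2336) = 71/2336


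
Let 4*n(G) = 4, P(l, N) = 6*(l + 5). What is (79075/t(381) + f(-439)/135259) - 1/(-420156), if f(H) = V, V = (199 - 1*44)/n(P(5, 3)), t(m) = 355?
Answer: 898769192009429/4034921508684 ≈ 222.75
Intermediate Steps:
P(l, N) = 30 + 6*l (P(l, N) = 6*(5 + l) = 30 + 6*l)
n(G) = 1 (n(G) = (¼)*4 = 1)
V = 155 (V = (199 - 1*44)/1 = (199 - 44)*1 = 155*1 = 155)
f(H) = 155
(79075/t(381) + f(-439)/135259) - 1/(-420156) = (79075/355 + 155/135259) - 1/(-420156) = (79075*(1/355) + 155*(1/135259)) - 1*(-1/420156) = (15815/71 + 155/135259) + 1/420156 = 2139132090/9603389 + 1/420156 = 898769192009429/4034921508684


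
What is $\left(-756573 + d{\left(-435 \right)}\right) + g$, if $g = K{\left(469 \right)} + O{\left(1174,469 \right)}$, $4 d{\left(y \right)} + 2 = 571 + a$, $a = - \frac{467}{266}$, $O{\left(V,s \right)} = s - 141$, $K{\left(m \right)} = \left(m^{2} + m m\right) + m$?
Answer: $- \frac{335917769}{1064} \approx -3.1571 \cdot 10^{5}$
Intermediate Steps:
$K{\left(m \right)} = m + 2 m^{2}$ ($K{\left(m \right)} = \left(m^{2} + m^{2}\right) + m = 2 m^{2} + m = m + 2 m^{2}$)
$O{\left(V,s \right)} = -141 + s$ ($O{\left(V,s \right)} = s - 141 = -141 + s$)
$a = - \frac{467}{266}$ ($a = \left(-467\right) \frac{1}{266} = - \frac{467}{266} \approx -1.7556$)
$d{\left(y \right)} = \frac{150887}{1064}$ ($d{\left(y \right)} = - \frac{1}{2} + \frac{571 - \frac{467}{266}}{4} = - \frac{1}{2} + \frac{1}{4} \cdot \frac{151419}{266} = - \frac{1}{2} + \frac{151419}{1064} = \frac{150887}{1064}$)
$g = 440719$ ($g = 469 \left(1 + 2 \cdot 469\right) + \left(-141 + 469\right) = 469 \left(1 + 938\right) + 328 = 469 \cdot 939 + 328 = 440391 + 328 = 440719$)
$\left(-756573 + d{\left(-435 \right)}\right) + g = \left(-756573 + \frac{150887}{1064}\right) + 440719 = - \frac{804842785}{1064} + 440719 = - \frac{335917769}{1064}$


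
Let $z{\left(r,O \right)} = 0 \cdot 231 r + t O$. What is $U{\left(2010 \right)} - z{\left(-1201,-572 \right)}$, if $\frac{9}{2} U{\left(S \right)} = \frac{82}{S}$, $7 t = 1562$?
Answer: $\frac{8081382454}{63315} \approx 1.2764 \cdot 10^{5}$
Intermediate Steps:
$t = \frac{1562}{7}$ ($t = \frac{1}{7} \cdot 1562 = \frac{1562}{7} \approx 223.14$)
$z{\left(r,O \right)} = \frac{1562 O}{7}$ ($z{\left(r,O \right)} = 0 \cdot 231 r + \frac{1562 O}{7} = 0 r + \frac{1562 O}{7} = 0 + \frac{1562 O}{7} = \frac{1562 O}{7}$)
$U{\left(S \right)} = \frac{164}{9 S}$ ($U{\left(S \right)} = \frac{2 \frac{82}{S}}{9} = \frac{164}{9 S}$)
$U{\left(2010 \right)} - z{\left(-1201,-572 \right)} = \frac{164}{9 \cdot 2010} - \frac{1562}{7} \left(-572\right) = \frac{164}{9} \cdot \frac{1}{2010} - - \frac{893464}{7} = \frac{82}{9045} + \frac{893464}{7} = \frac{8081382454}{63315}$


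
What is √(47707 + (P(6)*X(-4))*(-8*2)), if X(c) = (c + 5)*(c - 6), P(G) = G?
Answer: √48667 ≈ 220.61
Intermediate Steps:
X(c) = (-6 + c)*(5 + c) (X(c) = (5 + c)*(-6 + c) = (-6 + c)*(5 + c))
√(47707 + (P(6)*X(-4))*(-8*2)) = √(47707 + (6*(-30 + (-4)² - 1*(-4)))*(-8*2)) = √(47707 + (6*(-30 + 16 + 4))*(-16)) = √(47707 + (6*(-10))*(-16)) = √(47707 - 60*(-16)) = √(47707 + 960) = √48667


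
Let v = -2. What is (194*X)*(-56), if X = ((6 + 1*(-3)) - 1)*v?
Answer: 43456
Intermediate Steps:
X = -4 (X = ((6 + 1*(-3)) - 1)*(-2) = ((6 - 3) - 1)*(-2) = (3 - 1)*(-2) = 2*(-2) = -4)
(194*X)*(-56) = (194*(-4))*(-56) = -776*(-56) = 43456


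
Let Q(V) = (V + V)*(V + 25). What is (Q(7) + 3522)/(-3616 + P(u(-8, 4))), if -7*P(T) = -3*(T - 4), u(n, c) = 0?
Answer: -13895/12662 ≈ -1.0974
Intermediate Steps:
Q(V) = 2*V*(25 + V) (Q(V) = (2*V)*(25 + V) = 2*V*(25 + V))
P(T) = -12/7 + 3*T/7 (P(T) = -(-3)*(T - 4)/7 = -(-3)*(-4 + T)/7 = -(12 - 3*T)/7 = -12/7 + 3*T/7)
(Q(7) + 3522)/(-3616 + P(u(-8, 4))) = (2*7*(25 + 7) + 3522)/(-3616 + (-12/7 + (3/7)*0)) = (2*7*32 + 3522)/(-3616 + (-12/7 + 0)) = (448 + 3522)/(-3616 - 12/7) = 3970/(-25324/7) = 3970*(-7/25324) = -13895/12662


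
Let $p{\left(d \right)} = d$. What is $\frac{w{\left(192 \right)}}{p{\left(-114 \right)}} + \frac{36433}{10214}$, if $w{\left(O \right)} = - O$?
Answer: $\frac{1019075}{194066} \approx 5.2512$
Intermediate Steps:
$\frac{w{\left(192 \right)}}{p{\left(-114 \right)}} + \frac{36433}{10214} = \frac{\left(-1\right) 192}{-114} + \frac{36433}{10214} = \left(-192\right) \left(- \frac{1}{114}\right) + 36433 \cdot \frac{1}{10214} = \frac{32}{19} + \frac{36433}{10214} = \frac{1019075}{194066}$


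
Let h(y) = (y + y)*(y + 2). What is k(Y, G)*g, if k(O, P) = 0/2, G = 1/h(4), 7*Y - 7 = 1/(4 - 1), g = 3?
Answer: 0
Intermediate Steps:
Y = 22/21 (Y = 1 + 1/(7*(4 - 1)) = 1 + (⅐)/3 = 1 + (⅐)*(⅓) = 1 + 1/21 = 22/21 ≈ 1.0476)
h(y) = 2*y*(2 + y) (h(y) = (2*y)*(2 + y) = 2*y*(2 + y))
G = 1/48 (G = 1/(2*4*(2 + 4)) = 1/(2*4*6) = 1/48 ≈ 0.020833)
k(O, P) = 0 (k(O, P) = 0*(½) = 0)
k(Y, G)*g = 0*3 = 0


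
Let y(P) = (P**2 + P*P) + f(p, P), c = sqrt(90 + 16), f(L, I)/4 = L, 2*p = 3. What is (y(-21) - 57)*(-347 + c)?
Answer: -288357 + 831*sqrt(106) ≈ -2.7980e+5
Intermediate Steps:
p = 3/2 (p = (1/2)*3 = 3/2 ≈ 1.5000)
f(L, I) = 4*L
c = sqrt(106) ≈ 10.296
y(P) = 6 + 2*P**2 (y(P) = (P**2 + P*P) + 4*(3/2) = (P**2 + P**2) + 6 = 2*P**2 + 6 = 6 + 2*P**2)
(y(-21) - 57)*(-347 + c) = ((6 + 2*(-21)**2) - 57)*(-347 + sqrt(106)) = ((6 + 2*441) - 57)*(-347 + sqrt(106)) = ((6 + 882) - 57)*(-347 + sqrt(106)) = (888 - 57)*(-347 + sqrt(106)) = 831*(-347 + sqrt(106)) = -288357 + 831*sqrt(106)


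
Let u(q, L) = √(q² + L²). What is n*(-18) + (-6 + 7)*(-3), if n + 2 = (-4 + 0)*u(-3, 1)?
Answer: 33 + 72*√10 ≈ 260.68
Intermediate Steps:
u(q, L) = √(L² + q²)
n = -2 - 4*√10 (n = -2 + (-4 + 0)*√(1² + (-3)²) = -2 - 4*√(1 + 9) = -2 - 4*√10 ≈ -14.649)
n*(-18) + (-6 + 7)*(-3) = (-2 - 4*√10)*(-18) + (-6 + 7)*(-3) = (36 + 72*√10) + 1*(-3) = (36 + 72*√10) - 3 = 33 + 72*√10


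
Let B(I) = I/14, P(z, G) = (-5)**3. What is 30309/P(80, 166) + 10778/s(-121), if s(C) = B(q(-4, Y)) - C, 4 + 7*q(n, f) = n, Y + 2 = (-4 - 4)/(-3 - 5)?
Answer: -4542623/29625 ≈ -153.34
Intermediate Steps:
Y = -1 (Y = -2 + (-4 - 4)/(-3 - 5) = -2 - 8/(-8) = -2 - 8*(-1/8) = -2 + 1 = -1)
P(z, G) = -125
q(n, f) = -4/7 + n/7
B(I) = I/14 (B(I) = I*(1/14) = I/14)
s(C) = -4/49 - C (s(C) = (-4/7 + (1/7)*(-4))/14 - C = (-4/7 - 4/7)/14 - C = (1/14)*(-8/7) - C = -4/49 - C)
30309/P(80, 166) + 10778/s(-121) = 30309/(-125) + 10778/(-4/49 - 1*(-121)) = 30309*(-1/125) + 10778/(-4/49 + 121) = -30309/125 + 10778/(5925/49) = -30309/125 + 10778*(49/5925) = -30309/125 + 528122/5925 = -4542623/29625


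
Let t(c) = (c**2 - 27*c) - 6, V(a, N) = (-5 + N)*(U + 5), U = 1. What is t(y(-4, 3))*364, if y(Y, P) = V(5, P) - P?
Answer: 227136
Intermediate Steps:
V(a, N) = -30 + 6*N (V(a, N) = (-5 + N)*(1 + 5) = (-5 + N)*6 = -30 + 6*N)
y(Y, P) = -30 + 5*P (y(Y, P) = (-30 + 6*P) - P = -30 + 5*P)
t(c) = -6 + c**2 - 27*c
t(y(-4, 3))*364 = (-6 + (-30 + 5*3)**2 - 27*(-30 + 5*3))*364 = (-6 + (-30 + 15)**2 - 27*(-30 + 15))*364 = (-6 + (-15)**2 - 27*(-15))*364 = (-6 + 225 + 405)*364 = 624*364 = 227136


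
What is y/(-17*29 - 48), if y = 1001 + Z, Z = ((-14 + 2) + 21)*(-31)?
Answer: -722/541 ≈ -1.3346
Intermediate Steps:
Z = -279 (Z = (-12 + 21)*(-31) = 9*(-31) = -279)
y = 722 (y = 1001 - 279 = 722)
y/(-17*29 - 48) = 722/(-17*29 - 48) = 722/(-493 - 48) = 722/(-541) = 722*(-1/541) = -722/541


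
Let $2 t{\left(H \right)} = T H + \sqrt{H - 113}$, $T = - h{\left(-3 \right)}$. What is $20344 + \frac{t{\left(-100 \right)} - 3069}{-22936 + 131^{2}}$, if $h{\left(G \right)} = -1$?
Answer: $\frac{117489719}{5775} - \frac{i \sqrt{213}}{11550} \approx 20345.0 - 0.0012636 i$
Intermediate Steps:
$T = 1$ ($T = \left(-1\right) \left(-1\right) = 1$)
$t{\left(H \right)} = \frac{H}{2} + \frac{\sqrt{-113 + H}}{2}$ ($t{\left(H \right)} = \frac{1 H + \sqrt{H - 113}}{2} = \frac{H + \sqrt{-113 + H}}{2} = \frac{H}{2} + \frac{\sqrt{-113 + H}}{2}$)
$20344 + \frac{t{\left(-100 \right)} - 3069}{-22936 + 131^{2}} = 20344 + \frac{\left(\frac{1}{2} \left(-100\right) + \frac{\sqrt{-113 - 100}}{2}\right) - 3069}{-22936 + 131^{2}} = 20344 + \frac{\left(-50 + \frac{\sqrt{-213}}{2}\right) - 3069}{-22936 + 17161} = 20344 + \frac{\left(-50 + \frac{i \sqrt{213}}{2}\right) - 3069}{-5775} = 20344 + \left(\left(-50 + \frac{i \sqrt{213}}{2}\right) - 3069\right) \left(- \frac{1}{5775}\right) = 20344 + \left(-3119 + \frac{i \sqrt{213}}{2}\right) \left(- \frac{1}{5775}\right) = 20344 + \left(\frac{3119}{5775} - \frac{i \sqrt{213}}{11550}\right) = \frac{117489719}{5775} - \frac{i \sqrt{213}}{11550}$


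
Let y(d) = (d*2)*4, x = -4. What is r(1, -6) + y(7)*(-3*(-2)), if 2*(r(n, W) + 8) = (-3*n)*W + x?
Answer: 335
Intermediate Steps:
y(d) = 8*d (y(d) = (2*d)*4 = 8*d)
r(n, W) = -10 - 3*W*n/2 (r(n, W) = -8 + ((-3*n)*W - 4)/2 = -8 + (-3*W*n - 4)/2 = -8 + (-4 - 3*W*n)/2 = -8 + (-2 - 3*W*n/2) = -10 - 3*W*n/2)
r(1, -6) + y(7)*(-3*(-2)) = (-10 - 3/2*(-6)*1) + (8*7)*(-3*(-2)) = (-10 + 9) + 56*6 = -1 + 336 = 335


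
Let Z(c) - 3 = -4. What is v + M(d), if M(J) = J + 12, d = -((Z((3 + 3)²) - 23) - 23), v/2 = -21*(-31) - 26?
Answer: 1309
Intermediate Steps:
Z(c) = -1 (Z(c) = 3 - 4 = -1)
v = 1250 (v = 2*(-21*(-31) - 26) = 2*(651 - 26) = 2*625 = 1250)
d = 47 (d = -((-1 - 23) - 23) = -(-24 - 23) = -1*(-47) = 47)
M(J) = 12 + J
v + M(d) = 1250 + (12 + 47) = 1250 + 59 = 1309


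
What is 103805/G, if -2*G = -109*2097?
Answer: 207610/228573 ≈ 0.90829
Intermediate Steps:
G = 228573/2 (G = -(-109)*2097/2 = -½*(-228573) = 228573/2 ≈ 1.1429e+5)
103805/G = 103805/(228573/2) = 103805*(2/228573) = 207610/228573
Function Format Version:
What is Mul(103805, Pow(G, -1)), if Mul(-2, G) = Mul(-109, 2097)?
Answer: Rational(207610, 228573) ≈ 0.90829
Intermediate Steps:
G = Rational(228573, 2) (G = Mul(Rational(-1, 2), Mul(-109, 2097)) = Mul(Rational(-1, 2), -228573) = Rational(228573, 2) ≈ 1.1429e+5)
Mul(103805, Pow(G, -1)) = Mul(103805, Pow(Rational(228573, 2), -1)) = Mul(103805, Rational(2, 228573)) = Rational(207610, 228573)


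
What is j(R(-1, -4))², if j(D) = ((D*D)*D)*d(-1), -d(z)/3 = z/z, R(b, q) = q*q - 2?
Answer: 67765824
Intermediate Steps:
R(b, q) = -2 + q² (R(b, q) = q² - 2 = -2 + q²)
d(z) = -3 (d(z) = -3*z/z = -3*1 = -3)
j(D) = -3*D³ (j(D) = ((D*D)*D)*(-3) = (D²*D)*(-3) = D³*(-3) = -3*D³)
j(R(-1, -4))² = (-3*(-2 + (-4)²)³)² = (-3*(-2 + 16)³)² = (-3*14³)² = (-3*2744)² = (-8232)² = 67765824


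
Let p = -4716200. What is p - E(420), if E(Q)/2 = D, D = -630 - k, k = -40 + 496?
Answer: -4714028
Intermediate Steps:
k = 456
D = -1086 (D = -630 - 1*456 = -630 - 456 = -1086)
E(Q) = -2172 (E(Q) = 2*(-1086) = -2172)
p - E(420) = -4716200 - 1*(-2172) = -4716200 + 2172 = -4714028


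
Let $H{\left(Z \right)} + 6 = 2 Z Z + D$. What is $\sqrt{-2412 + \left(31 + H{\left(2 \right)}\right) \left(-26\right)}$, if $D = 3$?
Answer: $6 i \sqrt{93} \approx 57.862 i$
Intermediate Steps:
$H{\left(Z \right)} = -3 + 2 Z^{2}$ ($H{\left(Z \right)} = -6 + \left(2 Z Z + 3\right) = -6 + \left(2 Z^{2} + 3\right) = -6 + \left(3 + 2 Z^{2}\right) = -3 + 2 Z^{2}$)
$\sqrt{-2412 + \left(31 + H{\left(2 \right)}\right) \left(-26\right)} = \sqrt{-2412 + \left(31 - \left(3 - 2 \cdot 2^{2}\right)\right) \left(-26\right)} = \sqrt{-2412 + \left(31 + \left(-3 + 2 \cdot 4\right)\right) \left(-26\right)} = \sqrt{-2412 + \left(31 + \left(-3 + 8\right)\right) \left(-26\right)} = \sqrt{-2412 + \left(31 + 5\right) \left(-26\right)} = \sqrt{-2412 + 36 \left(-26\right)} = \sqrt{-2412 - 936} = \sqrt{-3348} = 6 i \sqrt{93}$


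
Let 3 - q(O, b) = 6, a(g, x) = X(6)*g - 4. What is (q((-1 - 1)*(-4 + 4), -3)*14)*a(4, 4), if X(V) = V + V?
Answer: -1848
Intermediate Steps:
X(V) = 2*V
a(g, x) = -4 + 12*g (a(g, x) = (2*6)*g - 4 = 12*g - 4 = -4 + 12*g)
q(O, b) = -3 (q(O, b) = 3 - 1*6 = 3 - 6 = -3)
(q((-1 - 1)*(-4 + 4), -3)*14)*a(4, 4) = (-3*14)*(-4 + 12*4) = -42*(-4 + 48) = -42*44 = -1848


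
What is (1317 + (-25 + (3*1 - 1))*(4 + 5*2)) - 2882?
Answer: -1887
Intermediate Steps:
(1317 + (-25 + (3*1 - 1))*(4 + 5*2)) - 2882 = (1317 + (-25 + (3 - 1))*(4 + 10)) - 2882 = (1317 + (-25 + 2)*14) - 2882 = (1317 - 23*14) - 2882 = (1317 - 322) - 2882 = 995 - 2882 = -1887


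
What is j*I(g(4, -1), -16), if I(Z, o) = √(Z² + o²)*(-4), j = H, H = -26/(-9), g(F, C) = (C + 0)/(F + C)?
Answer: -104*√2305/27 ≈ -184.93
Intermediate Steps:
g(F, C) = C/(C + F)
H = 26/9 (H = -26*(-⅑) = 26/9 ≈ 2.8889)
j = 26/9 ≈ 2.8889
I(Z, o) = -4*√(Z² + o²)
j*I(g(4, -1), -16) = 26*(-4*√((-1/(-1 + 4))² + (-16)²))/9 = 26*(-4*√((-1/3)² + 256))/9 = 26*(-4*√((-1*⅓)² + 256))/9 = 26*(-4*√((-⅓)² + 256))/9 = 26*(-4*√(⅑ + 256))/9 = 26*(-4*√2305/3)/9 = -104*√2305/27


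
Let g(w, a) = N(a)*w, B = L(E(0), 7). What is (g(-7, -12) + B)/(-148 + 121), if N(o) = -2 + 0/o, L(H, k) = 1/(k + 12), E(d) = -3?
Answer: -89/171 ≈ -0.52047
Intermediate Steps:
L(H, k) = 1/(12 + k)
N(o) = -2 (N(o) = -2 + 0 = -2)
B = 1/19 (B = 1/(12 + 7) = 1/19 ≈ 0.052632)
g(w, a) = -2*w
(g(-7, -12) + B)/(-148 + 121) = (-2*(-7) + 1/19)/(-148 + 121) = (14 + 1/19)/(-27) = (267/19)*(-1/27) = -89/171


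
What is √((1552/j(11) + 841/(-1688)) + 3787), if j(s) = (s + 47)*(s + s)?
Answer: √274564197805722/269236 ≈ 61.544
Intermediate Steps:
j(s) = 2*s*(47 + s) (j(s) = (47 + s)*(2*s) = 2*s*(47 + s))
√((1552/j(11) + 841/(-1688)) + 3787) = √((1552/((2*11*(47 + 11))) + 841/(-1688)) + 3787) = √((1552/((2*11*58)) + 841*(-1/1688)) + 3787) = √((1552/1276 - 841/1688) + 3787) = √((1552*(1/1276) - 841/1688) + 3787) = √((388/319 - 841/1688) + 3787) = √(386665/538472 + 3787) = √(2039580129/538472) = √274564197805722/269236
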